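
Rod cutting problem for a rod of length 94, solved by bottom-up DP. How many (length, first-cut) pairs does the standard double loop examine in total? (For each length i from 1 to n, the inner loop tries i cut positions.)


For each subproblem length i = 1..94, the inner loop considers i possible first cuts.
Total = 1 + 2 + ... + 94
= 94*(94+1)/2
= 94*95/2 = 4465


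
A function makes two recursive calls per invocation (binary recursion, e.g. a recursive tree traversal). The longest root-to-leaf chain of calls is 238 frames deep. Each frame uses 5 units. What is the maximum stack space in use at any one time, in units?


Binary recursion: the two calls run one after the other, so only one root-to-leaf chain of frames is on the stack at a time.
Maximum depth (longest chain) = 238 frames
Each frame = 5 units
Max stack space = 238 * 5 = 1190


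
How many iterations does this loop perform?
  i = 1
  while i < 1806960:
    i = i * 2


The loop variable doubles each iteration:
i = 1 -> 2 -> 4 -> 8 -> 16 -> 32 -> 64 -> 128 -> 256 -> 512 -> 1024 -> 2048 -> 4096 -> 8192 -> 16384 -> 32768 -> 65536 -> 131072 -> 262144 -> 524288 -> 1048576 -> 2097152 (stop, 2097152 >= 1806960)
Number of doublings = ceil(log2(1806960)) = 21


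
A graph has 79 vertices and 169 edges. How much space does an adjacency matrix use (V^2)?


Adjacency matrix: V x V grid of entries
Space = V^2 = 79^2 = 79 * 79 = 6241


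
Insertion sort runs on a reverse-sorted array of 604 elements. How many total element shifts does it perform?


Sum of shifts = 1 + 2 + 3 + ... + 603
= 604 * 603 / 2
= 364212 / 2
= 182106


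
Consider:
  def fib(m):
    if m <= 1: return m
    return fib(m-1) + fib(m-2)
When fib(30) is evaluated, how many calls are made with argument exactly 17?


Let N(m) = number of times fib(m) is called while evaluating fib(30).
N(30) = 1 (the initial call).
N(29) = 1 (only fib(30) calls it).
For 1 <= m <= 28: fib(m) is called by fib(m+1) and fib(m+2), so
  N(m) = N(m+1) + N(m+2).
fib(0) is called only by fib(2), so N(0) = N(2).
Walk down from m=30:
  N(30)=1, N(29)=1, N(28)=2, N(27)=3, N(26)=5, N(25)=8, N(24)=13, N(23)=21, N(22)=34, N(21)=55, N(20)=89, N(19)=144, N(18)=233, N(17)=377
N(17) = 377


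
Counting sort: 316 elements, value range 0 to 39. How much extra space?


n = 316 (output array)
k = 40 (count array for 40 distinct values)
Extra space = 316 + 40 = 356


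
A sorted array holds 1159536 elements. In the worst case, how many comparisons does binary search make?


Halving sequence: 1159536 -> 579768 -> 289884 -> 144942 -> 72471 -> 36235 -> 18117 -> 9058 -> 4529 -> 2264 -> 1132 -> 566 -> 283 -> 141 -> 70 -> 35 -> 17 -> 8 -> 4 -> 2 -> 1
Number of halvings = 20
Max comparisons = 20 + 1 = 21


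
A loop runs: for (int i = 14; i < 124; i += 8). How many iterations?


Loop starts at i = 14, increments by 8, stops when i >= 124.
Number of iterations = ceil((124 - 14) / 8)
= ceil(110 / 8)
= 14


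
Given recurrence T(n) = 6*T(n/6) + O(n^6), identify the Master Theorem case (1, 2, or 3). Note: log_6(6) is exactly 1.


Master Theorem parameters: a=6, b=6, c=6
log_b(a) = 1
Compare b^c with a: 6^6 = 46656 > 6, so c > log_b(a).
Comparing c=6 vs log_b(a)=1:
6 > 1 => Case 3
Result: T(n) = O(n^6)
Master Theorem case = 3


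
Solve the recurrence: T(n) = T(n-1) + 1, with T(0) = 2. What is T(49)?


Unrolling the recurrence:
T(49) = T(48) + 1
       = T(47) + 1 + 1
       = T(46) + 1*3
       ...
       = T(0) + 1*49
       = 2 + 49 = 51


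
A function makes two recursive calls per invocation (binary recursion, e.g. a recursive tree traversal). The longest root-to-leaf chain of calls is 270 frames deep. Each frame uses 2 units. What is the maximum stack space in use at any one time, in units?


Binary recursion: the two calls run one after the other, so only one root-to-leaf chain of frames is on the stack at a time.
Maximum depth (longest chain) = 270 frames
Each frame = 2 units
Max stack space = 270 * 2 = 540


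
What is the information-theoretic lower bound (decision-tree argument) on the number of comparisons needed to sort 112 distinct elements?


A binary decision tree of height h has at most 2^h leaves and needs at least n! of them, so h >= ceil(log2(n!)).
112! is far too large to multiply out, so use Stirling's series:
  ln(n!) ~ n ln n - n + (1/2) ln(2 pi n) + 1/(12n)  (error below 1/(360 n^3), negligible here)
  ln(112) = 4.7184989
  n ln n = 112 * 4.7184989 = 528.4719
  (1/2) ln(2 pi * 112) = (1/2) ln(703.7168) = 3.2782
  1/(12*112) = 0.0007
  ln(112!) ~ 528.4719 - 112 + 3.2782 + 0.0007 = 419.7508
Convert to base 2: log2(112!) = 419.7508 / ln 2 = 419.7508 / 0.69314718 = 605.5724
ceil(605.5724) = 606


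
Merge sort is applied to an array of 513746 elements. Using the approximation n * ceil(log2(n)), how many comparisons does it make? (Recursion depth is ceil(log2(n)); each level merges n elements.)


Merge sort divides the array into halves recursively.
Number of levels = ceil(log2(513746)) = 19
At each level, approximately n = 513746 comparisons are needed for merging.
Total comparisons ~ n * ceil(log2(n)) = 513746 * 19 = 9761174


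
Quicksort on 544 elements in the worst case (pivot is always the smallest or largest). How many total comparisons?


In the worst case, each partition step picks the worst pivot:
  Partition 1: 543 comparisons (n-1 elements to compare)
  Partition 2: 542 comparisons
  Partition 3: 541 comparisons
  Partition 4: 540 comparisons
  Partition 5: 539 comparisons
  ...
  Last partition: 0 comparisons
Total = (n-1) + (n-2) + ... + 1 + 0 = n*(n-1)/2
= 544*543/2 = 147696


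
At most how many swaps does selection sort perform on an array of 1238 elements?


Each of the 1237 passes places one element in its final position.
Pass 1: swap minimum into position 0
Pass 2: swap minimum of remaining into position 1
...
Pass 1237: last two elements, one swap
Maximum swaps = 1238 - 1 = 1237


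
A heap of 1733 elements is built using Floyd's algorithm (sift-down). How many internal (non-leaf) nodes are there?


Leaf nodes occupy roughly half the array.
Sift-down is called for each internal node, starting from the last one.
Internal nodes = floor(n/2) = floor(1733/2) = 866


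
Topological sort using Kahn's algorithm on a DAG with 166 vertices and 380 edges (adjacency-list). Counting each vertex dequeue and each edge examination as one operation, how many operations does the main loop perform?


Kahn's algorithm:
  1. Compute in-degrees: O(V + E)
  2. Process queue: each vertex dequeued once (O(V))
     each edge examined once (O(E))
Total = V + E = 166 + 380 = 546


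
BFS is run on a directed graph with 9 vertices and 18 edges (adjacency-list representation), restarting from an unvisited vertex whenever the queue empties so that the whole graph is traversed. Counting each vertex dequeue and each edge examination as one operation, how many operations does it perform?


A full BFS traversal dequeues each vertex exactly once and examines each directed edge exactly once.
V = 9 (vertex processing cost)
E = 18 (edge examination cost)
Total operations proportional to V + E = 9 + 18 = 27


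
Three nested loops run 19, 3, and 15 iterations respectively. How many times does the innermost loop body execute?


Loop 1 (outermost): 19 iterations
Loop 2 (middle): 3 iterations per outer
Loop 3 (innermost): 15 iterations per middle
Total = 19 * 3 * 15 = 855


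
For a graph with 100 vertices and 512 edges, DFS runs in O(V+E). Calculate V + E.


A full DFS traversal visits each vertex once and examines each edge once.
V = 100
E = 512
Sum = 100 + 512 = 612


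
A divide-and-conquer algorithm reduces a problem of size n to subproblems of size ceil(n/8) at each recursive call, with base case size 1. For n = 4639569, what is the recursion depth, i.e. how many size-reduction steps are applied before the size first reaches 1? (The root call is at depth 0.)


Each step divides the size by 8 (rounding up); after k steps the size is ceil(n/8^k), which equals 1 exactly when 8^k >= n.
So the depth is the smallest k with 8^k >= 4639569, i.e. ceil(log_8(4639569)).
8^7 = 2097152 < 4639569 <= 16777216 = 8^8
Recursion depth = 8


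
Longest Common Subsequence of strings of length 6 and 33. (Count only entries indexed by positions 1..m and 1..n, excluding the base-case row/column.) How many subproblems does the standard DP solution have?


DP table indexed by positions in both strings.
First string: 6 positions
Second string: 33 positions
Total = 6 * 33 = 198


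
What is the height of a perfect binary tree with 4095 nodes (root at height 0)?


A perfect binary tree with 4095 nodes:
  4095 = 2^12 - 1
  Levels: 0, 1, ..., 11
  Height = 11


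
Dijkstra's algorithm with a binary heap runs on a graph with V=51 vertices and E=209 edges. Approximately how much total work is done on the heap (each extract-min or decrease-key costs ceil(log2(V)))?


Dijkstra with a binary heap: each vertex is extracted once, each edge may relax once.
Each heap operation costs O(log V).
V + E = 51 + 209 = 260
ceil(log2(51)) = 6 (since 2^5 = 32 < 51 <= 64 = 2^6)
Total heap work = (V+E) * ceil(log2(V)) = 260 * 6 = 1560


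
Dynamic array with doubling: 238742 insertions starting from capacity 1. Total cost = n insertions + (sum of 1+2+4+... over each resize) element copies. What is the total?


n = 238742
Insertion costs: 238742
Resizes copy 1, 2, 4, ... up to the largest power of 2 that is <= n-1 = 238741, i.e. 131072.
Copy costs = 1 + 2 + 4 + 8 + 16 + 32 + 64 + 128 + 256 + 512 + 1024 + 2048 + 4096 + 8192 + 16384 + 32768 + 65536 + 131072 = 262143
Total = 238742 + 262143 = 500885


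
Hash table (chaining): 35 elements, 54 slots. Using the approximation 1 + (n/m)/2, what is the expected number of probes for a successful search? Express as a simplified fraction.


Computing expected probes:
alpha = 35/54
= 1 + alpha/2
= 1 + 35/(2*54)
= (2*54 + 35) / (2*54)
= 143/108


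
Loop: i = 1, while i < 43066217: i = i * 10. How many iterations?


i multiplies by 10 each step:
i = 1 -> 10 -> 100 -> 1000 -> 10000 -> 100000 -> 1000000 -> 10000000 -> 100000000 (stop)
Iterations = ceil(log_10(43066217)) = 8


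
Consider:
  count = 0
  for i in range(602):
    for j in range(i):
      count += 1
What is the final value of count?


For each i, the inner loop runs i times:
  i=0: inner runs 0 times
  i=1: inner runs 1 time
  i=2: inner runs 2 times
  i=3: inner runs 3 times
  i=4: inner runs 4 times
  i=5: inner runs 5 times
  i=6: inner runs 6 times
  i=7: inner runs 7 times
  ...
Total = 0 + 1 + 2 + ... + 601 = 602*(602-1)/2 = 180901


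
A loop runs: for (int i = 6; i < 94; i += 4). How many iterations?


Loop starts at i = 6, increments by 4, stops when i >= 94.
Number of iterations = ceil((94 - 6) / 4)
= ceil(88 / 4)
= 22


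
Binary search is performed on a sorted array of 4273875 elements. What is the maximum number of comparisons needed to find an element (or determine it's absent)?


Binary search halves the search space each comparison:
  Step 1: search space = 4273875 -> 2136937
  Step 2: search space = 2136937 -> 1068468
  Step 3: search space = 1068468 -> 534234
  Step 4: search space = 534234 -> 267117
  Step 5: search space = 267117 -> 133558
  Step 6: search space = 133558 -> 66779
  Step 7: search space = 66779 -> 33389
  Step 8: search space = 33389 -> 16694
  Step 9: search space = 16694 -> 8347
  Step 10: search space = 8347 -> 4173
  Step 11: search space = 4173 -> 2086
  Step 12: search space = 2086 -> 1043
  Step 13: search space = 1043 -> 521
  Step 14: search space = 521 -> 260
  Step 15: search space = 260 -> 130
  Step 16: search space = 130 -> 65
  Step 17: search space = 65 -> 32
  Step 18: search space = 32 -> 16
  Step 19: search space = 16 -> 8
  Step 20: search space = 8 -> 4
  Step 21: search space = 4 -> 2
  Step 22: search space = 2 -> 1
  Step 23: search space = 1 (final check)
Maximum comparisons = floor(log2(4273875)) + 1 = 22 + 1 = 23


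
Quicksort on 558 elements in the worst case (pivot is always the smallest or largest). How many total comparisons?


In the worst case, each partition step picks the worst pivot:
  Partition 1: 557 comparisons (n-1 elements to compare)
  Partition 2: 556 comparisons
  Partition 3: 555 comparisons
  Partition 4: 554 comparisons
  Partition 5: 553 comparisons
  ...
  Last partition: 0 comparisons
Total = (n-1) + (n-2) + ... + 1 + 0 = n*(n-1)/2
= 558*557/2 = 155403


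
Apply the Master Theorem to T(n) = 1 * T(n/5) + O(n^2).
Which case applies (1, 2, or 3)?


The Master Theorem: T(n) = a*T(n/b) + O(n^c)
  a = 1, b = 5, c = 2
log_b(a) = log_5(1) = 0
Compare b^c with a: 5^2 = 25 > 1, so c > log_b(a).
Since c > log_b(a), Case 3 applies.
T(n) = O(n^2)
Master Theorem case = 3


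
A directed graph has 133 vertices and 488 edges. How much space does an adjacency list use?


Adjacency list: one list head per vertex + one entry per edge
Vertex heads: 133
Edge entries: 488
Total = 133 + 488 = 621


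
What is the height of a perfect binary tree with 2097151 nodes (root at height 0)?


A perfect binary tree with 2097151 nodes:
  2097151 = 2^21 - 1
  Levels: 0, 1, ..., 20
  Height = 20


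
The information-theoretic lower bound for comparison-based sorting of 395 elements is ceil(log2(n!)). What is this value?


A binary decision tree of height h has at most 2^h leaves and needs at least n! of them, so h >= ceil(log2(n!)).
395! is far too large to multiply out, so use Stirling's series:
  ln(n!) ~ n ln n - n + (1/2) ln(2 pi n) + 1/(12n)  (error below 1/(360 n^3), negligible here)
  ln(395) = 5.9788858
  n ln n = 395 * 5.9788858 = 2361.6599
  (1/2) ln(2 pi * 395) = (1/2) ln(2481.8582) = 3.9084
  1/(12*395) = 0.0002
  ln(395!) ~ 2361.6599 - 395 + 3.9084 + 0.0002 = 1970.5685
Convert to base 2: log2(395!) = 1970.5685 / ln 2 = 1970.5685 / 0.69314718 = 2842.9294
ceil(2842.9294) = 2843


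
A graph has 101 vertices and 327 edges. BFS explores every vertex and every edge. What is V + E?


A full BFS traversal dequeues each vertex once and examines each edge once.
Vertex visits: 101
Edge visits: 327
V + E = 101 + 327 = 428


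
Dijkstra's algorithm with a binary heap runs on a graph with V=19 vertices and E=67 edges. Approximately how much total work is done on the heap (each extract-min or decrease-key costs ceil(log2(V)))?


Dijkstra with a binary heap: each vertex is extracted once, each edge may relax once.
Each heap operation costs O(log V).
V + E = 19 + 67 = 86
ceil(log2(19)) = 5 (since 2^4 = 16 < 19 <= 32 = 2^5)
Total heap work = (V+E) * ceil(log2(V)) = 86 * 5 = 430


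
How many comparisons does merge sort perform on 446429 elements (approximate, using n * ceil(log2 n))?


Recursion depth: ceil(log2(446429)) = 19
Each recursion level merges n = 446429 elements
Total = 446429 * 19 = 8482151


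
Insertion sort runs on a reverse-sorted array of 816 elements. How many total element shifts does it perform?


Sum of shifts = 1 + 2 + 3 + ... + 815
= 816 * 815 / 2
= 665040 / 2
= 332520


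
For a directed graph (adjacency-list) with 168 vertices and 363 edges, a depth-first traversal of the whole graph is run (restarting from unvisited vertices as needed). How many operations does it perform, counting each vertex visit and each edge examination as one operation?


A full DFS traversal visits each vertex once and examines each edge once.
V = 168
E = 363
Sum = 168 + 363 = 531


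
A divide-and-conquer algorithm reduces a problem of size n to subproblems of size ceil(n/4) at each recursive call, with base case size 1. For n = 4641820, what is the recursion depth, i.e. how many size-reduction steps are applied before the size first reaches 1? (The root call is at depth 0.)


Each step divides the size by 4 (rounding up); after k steps the size is ceil(n/4^k), which equals 1 exactly when 4^k >= n.
So the depth is the smallest k with 4^k >= 4641820, i.e. ceil(log_4(4641820)).
4^11 = 4194304 < 4641820 <= 16777216 = 4^12
Recursion depth = 12


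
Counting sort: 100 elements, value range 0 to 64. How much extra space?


n = 100 (output array)
k = 65 (count array for 65 distinct values)
Extra space = 100 + 65 = 165


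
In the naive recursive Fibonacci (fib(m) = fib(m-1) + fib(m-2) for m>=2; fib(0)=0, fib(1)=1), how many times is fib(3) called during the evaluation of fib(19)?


Let N(m) = number of times fib(m) is called while evaluating fib(19).
N(19) = 1 (the initial call).
N(18) = 1 (only fib(19) calls it).
For 1 <= m <= 17: fib(m) is called by fib(m+1) and fib(m+2), so
  N(m) = N(m+1) + N(m+2).
fib(0) is called only by fib(2), so N(0) = N(2).
Walk down from m=19:
  N(19)=1, N(18)=1, N(17)=2, N(16)=3, N(15)=5, N(14)=8, N(13)=13, N(12)=21, N(11)=34, N(10)=55, N(9)=89, N(8)=144, N(7)=233, N(6)=377, N(5)=610, N(4)=987, N(3)=1597
N(3) = 1597


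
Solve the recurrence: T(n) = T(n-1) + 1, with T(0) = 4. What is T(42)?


Unrolling the recurrence:
T(42) = T(41) + 1
       = T(40) + 1 + 1
       = T(39) + 1*3
       ...
       = T(0) + 1*42
       = 4 + 42 = 46


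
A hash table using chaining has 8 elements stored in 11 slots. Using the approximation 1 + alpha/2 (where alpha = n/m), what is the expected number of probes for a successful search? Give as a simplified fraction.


Load factor alpha = n/m = 8/11
Expected probes = 1 + alpha/2 = 1 + 8/(2*11)
= 1 + 8/22
= 22/22 + 8/22
= 30/22
Simplify: 15/11


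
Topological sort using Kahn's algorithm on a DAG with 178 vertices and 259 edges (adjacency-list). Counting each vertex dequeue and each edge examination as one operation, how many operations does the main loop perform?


Kahn's algorithm:
  1. Compute in-degrees: O(V + E)
  2. Process queue: each vertex dequeued once (O(V))
     each edge examined once (O(E))
Total = V + E = 178 + 259 = 437


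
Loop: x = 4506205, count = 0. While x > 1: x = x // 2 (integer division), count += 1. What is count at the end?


The variable x halves each step:
x = 4506205 -> 2253102 -> 1126551 -> 563275 -> 281637 -> 140818 -> 70409 -> 35204 -> 17602 -> 8801 -> 4400 -> 2200 -> 1100 -> 550 -> 275 -> 137 -> 68 -> 34 -> 17 -> 8 -> 4 -> 2 -> 1
Number of halvings = floor(log2(4506205)) = 22


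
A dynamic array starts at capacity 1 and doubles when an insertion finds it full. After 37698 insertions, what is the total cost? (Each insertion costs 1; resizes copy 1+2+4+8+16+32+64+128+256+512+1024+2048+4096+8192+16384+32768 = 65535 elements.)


Insertion cost: 37698 (one per element)
Resizes occur just before inserting elements 2, 3, 5, 9, ...
Elements copied at each resize: 1 + 2 + 4 + 8 + 16 + 32 + 64 + 128 + 256 + 512 + 1024 + 2048 + 4096 + 8192 + 16384 + 32768
Sum of copies = 65535 (geometric series: 2^k - 1)
Total = 37698 + 65535 = 103233


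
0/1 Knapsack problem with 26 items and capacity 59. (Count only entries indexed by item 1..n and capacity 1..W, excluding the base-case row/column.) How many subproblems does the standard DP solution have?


The DP table is indexed by (item, capacity).
Rows: 26 items
Columns: 59 capacity values (1 to W)
Total subproblems = 26 * 59 = 1534


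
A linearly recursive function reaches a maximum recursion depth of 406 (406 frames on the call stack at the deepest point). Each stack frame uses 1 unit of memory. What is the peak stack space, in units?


Maximum recursion depth = 406 frames
Memory per frame = 1 unit
Total stack space = depth * frame_size
= 406 * 1 = 406


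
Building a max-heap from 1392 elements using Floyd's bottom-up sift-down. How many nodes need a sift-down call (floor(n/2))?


In a heap of 1392 elements (0-indexed array):
  Last element index: 1391
  Parent of last element: floor((1391 - 1) / 2) = 695
  Internal nodes: indices 0 to 695
  Count = floor(1392/2) = 696


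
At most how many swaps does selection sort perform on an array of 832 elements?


Each of the 831 passes places one element in its final position.
Pass 1: swap minimum into position 0
Pass 2: swap minimum of remaining into position 1
...
Pass 831: last two elements, one swap
Maximum swaps = 832 - 1 = 831


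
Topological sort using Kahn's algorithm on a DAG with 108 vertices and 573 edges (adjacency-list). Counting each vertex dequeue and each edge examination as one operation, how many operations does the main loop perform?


Kahn's algorithm:
  1. Compute in-degrees: O(V + E)
  2. Process queue: each vertex dequeued once (O(V))
     each edge examined once (O(E))
Total = V + E = 108 + 573 = 681


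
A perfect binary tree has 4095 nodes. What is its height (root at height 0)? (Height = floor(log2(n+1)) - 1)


For a perfect binary tree of height h: n = 2^(h+1) - 1, so h = log2(n+1) - 1.
  n + 1 = 4096 = 2^12
  log2(4096) = 12
  height = 12 - 1 = 11


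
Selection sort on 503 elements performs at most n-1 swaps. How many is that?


Each of the 502 passes places one element in its final position.
Pass 1: swap minimum into position 0
Pass 2: swap minimum of remaining into position 1
...
Pass 502: last two elements, one swap
Maximum swaps = 503 - 1 = 502


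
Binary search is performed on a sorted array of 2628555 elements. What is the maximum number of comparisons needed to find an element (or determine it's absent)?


Binary search halves the search space each comparison:
  Step 1: search space = 2628555 -> 1314277
  Step 2: search space = 1314277 -> 657138
  Step 3: search space = 657138 -> 328569
  Step 4: search space = 328569 -> 164284
  Step 5: search space = 164284 -> 82142
  Step 6: search space = 82142 -> 41071
  Step 7: search space = 41071 -> 20535
  Step 8: search space = 20535 -> 10267
  Step 9: search space = 10267 -> 5133
  Step 10: search space = 5133 -> 2566
  Step 11: search space = 2566 -> 1283
  Step 12: search space = 1283 -> 641
  Step 13: search space = 641 -> 320
  Step 14: search space = 320 -> 160
  Step 15: search space = 160 -> 80
  Step 16: search space = 80 -> 40
  Step 17: search space = 40 -> 20
  Step 18: search space = 20 -> 10
  Step 19: search space = 10 -> 5
  Step 20: search space = 5 -> 2
  Step 21: search space = 2 -> 1
  Step 22: search space = 1 (final check)
Maximum comparisons = floor(log2(2628555)) + 1 = 21 + 1 = 22


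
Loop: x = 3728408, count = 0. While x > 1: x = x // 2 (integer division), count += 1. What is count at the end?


The variable x halves each step:
x = 3728408 -> 1864204 -> 932102 -> 466051 -> 233025 -> 116512 -> 58256 -> 29128 -> 14564 -> 7282 -> 3641 -> 1820 -> 910 -> 455 -> 227 -> 113 -> 56 -> 28 -> 14 -> 7 -> 3 -> 1
Number of halvings = floor(log2(3728408)) = 21


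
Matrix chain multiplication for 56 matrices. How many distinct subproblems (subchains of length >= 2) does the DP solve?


Subproblems are indexed by (i, j) where i < j.
Number of such pairs = n*(n-1)/2
= 56 * 55 / 2
= 1540


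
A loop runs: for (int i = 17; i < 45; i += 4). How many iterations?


Loop starts at i = 17, increments by 4, stops when i >= 45.
Number of iterations = ceil((45 - 17) / 4)
= ceil(28 / 4)
= 7


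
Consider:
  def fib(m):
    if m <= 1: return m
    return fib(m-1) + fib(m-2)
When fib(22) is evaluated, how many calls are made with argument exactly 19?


Let N(m) = number of times fib(m) is called while evaluating fib(22).
N(22) = 1 (the initial call).
N(21) = 1 (only fib(22) calls it).
For 1 <= m <= 20: fib(m) is called by fib(m+1) and fib(m+2), so
  N(m) = N(m+1) + N(m+2).
fib(0) is called only by fib(2), so N(0) = N(2).
Walk down from m=22:
  N(22)=1, N(21)=1, N(20)=2, N(19)=3
N(19) = 3


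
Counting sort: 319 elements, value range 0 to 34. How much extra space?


n = 319 (output array)
k = 35 (count array for 35 distinct values)
Extra space = 319 + 35 = 354


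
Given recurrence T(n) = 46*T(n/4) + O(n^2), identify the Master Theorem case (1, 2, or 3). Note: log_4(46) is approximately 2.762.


Master Theorem parameters: a=46, b=4, c=2
log_b(a) = 2.762
Compare b^c with a: 4^2 = 16 < 46, so c < log_b(a).
Comparing c=2 vs log_b(a)=2.762:
2 < 2.762 => Case 1
Result: T(n) = O(n^(log_4 46)) ~ O(n^2.762)
Master Theorem case = 1


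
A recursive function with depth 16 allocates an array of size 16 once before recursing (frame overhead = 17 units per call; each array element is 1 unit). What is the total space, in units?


Array allocation: 16 units (allocated once)
Stack frames: 16 deep * 17 per frame = 272 units
Total = 16 + 272 = 288


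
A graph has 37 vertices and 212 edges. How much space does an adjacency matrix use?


Adjacency matrix: V x V grid of entries
Space = V^2 = 37^2 = 37 * 37 = 1369


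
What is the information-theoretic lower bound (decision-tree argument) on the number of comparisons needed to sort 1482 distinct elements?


A binary decision tree of height h has at most 2^h leaves and needs at least n! of them, so h >= ceil(log2(n!)).
1482! is far too large to multiply out, so use Stirling's series:
  ln(n!) ~ n ln n - n + (1/2) ln(2 pi n) + 1/(12n)  (error below 1/(360 n^3), negligible here)
  ln(1482) = 7.3011478
  n ln n = 1482 * 7.3011478 = 10820.3010
  (1/2) ln(2 pi * 1482) = (1/2) ln(9311.6806) = 4.5695
  1/(12*1482) = 0.0001
  ln(1482!) ~ 10820.3010 - 1482 + 4.5695 + 0.0001 = 9342.8706
Convert to base 2: log2(1482!) = 9342.8706 / ln 2 = 9342.8706 / 0.69314718 = 13478.9131
ceil(13478.9131) = 13479


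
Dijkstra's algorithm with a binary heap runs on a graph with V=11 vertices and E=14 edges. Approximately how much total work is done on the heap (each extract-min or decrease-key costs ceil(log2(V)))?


Dijkstra with a binary heap: each vertex is extracted once, each edge may relax once.
Each heap operation costs O(log V).
V + E = 11 + 14 = 25
ceil(log2(11)) = 4 (since 2^3 = 8 < 11 <= 16 = 2^4)
Total heap work = (V+E) * ceil(log2(V)) = 25 * 4 = 100


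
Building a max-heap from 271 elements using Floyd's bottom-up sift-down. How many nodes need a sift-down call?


In a heap of 271 elements (0-indexed array):
  Last element index: 270
  Parent of last element: floor((270 - 1) / 2) = 134
  Internal nodes: indices 0 to 134
  Count = floor(271/2) = 135


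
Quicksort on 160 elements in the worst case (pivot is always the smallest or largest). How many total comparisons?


In the worst case, each partition step picks the worst pivot:
  Partition 1: 159 comparisons (n-1 elements to compare)
  Partition 2: 158 comparisons
  Partition 3: 157 comparisons
  Partition 4: 156 comparisons
  Partition 5: 155 comparisons
  ...
  Last partition: 0 comparisons
Total = (n-1) + (n-2) + ... + 1 + 0 = n*(n-1)/2
= 160*159/2 = 12720


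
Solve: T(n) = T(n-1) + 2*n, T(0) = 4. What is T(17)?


Expanding the recurrence:
T(17) = T(16) + 2*17
       = T(15) + 2*16 + 2*17
       ...
       = T(0) + 2*(1 + 2 + ... + 17)
       = 4 + 2 * 17*18/2
       = 4 + 2 * 153
       = 4 + 306 = 310


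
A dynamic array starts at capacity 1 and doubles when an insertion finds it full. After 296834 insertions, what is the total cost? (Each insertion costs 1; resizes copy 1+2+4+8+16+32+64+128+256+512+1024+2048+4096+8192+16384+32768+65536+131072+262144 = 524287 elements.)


Insertion cost: 296834 (one per element)
Resizes occur just before inserting elements 2, 3, 5, 9, ...
Elements copied at each resize: 1 + 2 + 4 + 8 + 16 + 32 + 64 + 128 + 256 + 512 + 1024 + 2048 + 4096 + 8192 + 16384 + 32768 + 65536 + 131072 + 262144
Sum of copies = 524287 (geometric series: 2^k - 1)
Total = 296834 + 524287 = 821121


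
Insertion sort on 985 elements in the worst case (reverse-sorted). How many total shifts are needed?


In the worst case (reverse-sorted), each element shifts past all previous:
  Element 1: 1 shifts
  Element 2: 2 shifts
  Element 3: 3 shifts
  Element 4: 4 shifts
  Element 5: 5 shifts
  ...
  Element 984: 984 shifts
Total = 1 + 2 + ... + 984
= 985*(985-1)/2 = 484620


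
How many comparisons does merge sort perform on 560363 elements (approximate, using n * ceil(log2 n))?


Recursion depth: ceil(log2(560363)) = 20
Each recursion level merges n = 560363 elements
Total = 560363 * 20 = 11207260


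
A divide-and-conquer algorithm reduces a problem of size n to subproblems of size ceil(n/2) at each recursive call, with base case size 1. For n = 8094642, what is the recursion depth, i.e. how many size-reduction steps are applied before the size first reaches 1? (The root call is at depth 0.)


Each step divides the size by 2 (rounding up); after k steps the size is ceil(n/2^k), which equals 1 exactly when 2^k >= n.
So the depth is the smallest k with 2^k >= 8094642, i.e. ceil(log_2(8094642)).
2^22 = 4194304 < 8094642 <= 8388608 = 2^23
Recursion depth = 23


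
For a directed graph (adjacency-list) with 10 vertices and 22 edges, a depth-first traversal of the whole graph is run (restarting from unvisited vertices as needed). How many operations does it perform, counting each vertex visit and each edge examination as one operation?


A full DFS traversal visits each vertex once and examines each edge once.
V = 10
E = 22
Sum = 10 + 22 = 32


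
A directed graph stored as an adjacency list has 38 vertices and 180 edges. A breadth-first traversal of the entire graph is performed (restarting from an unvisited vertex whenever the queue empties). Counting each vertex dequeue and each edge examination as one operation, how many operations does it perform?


A full BFS traversal dequeues each vertex once and examines each edge once.
Vertex visits: 38
Edge visits: 180
V + E = 38 + 180 = 218


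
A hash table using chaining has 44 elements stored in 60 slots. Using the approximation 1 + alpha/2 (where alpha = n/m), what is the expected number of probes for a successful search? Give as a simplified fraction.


Load factor alpha = n/m = 44/60
Expected probes = 1 + alpha/2 = 1 + 44/(2*60)
= 1 + 44/120
= 120/120 + 44/120
= 164/120
Simplify: 41/30


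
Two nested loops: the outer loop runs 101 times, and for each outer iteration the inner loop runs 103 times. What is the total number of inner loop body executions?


Outer loop: 101 iterations
Inner loop: 103 iterations per outer iteration
Total = 101 * 103 = 10403


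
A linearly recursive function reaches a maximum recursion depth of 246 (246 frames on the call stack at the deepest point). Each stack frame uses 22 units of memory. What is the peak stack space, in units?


Maximum recursion depth = 246 frames
Memory per frame = 22 units
Total stack space = depth * frame_size
= 246 * 22 = 5412


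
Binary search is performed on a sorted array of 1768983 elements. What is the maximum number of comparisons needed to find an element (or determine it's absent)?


Binary search halves the search space each comparison:
  Step 1: search space = 1768983 -> 884491
  Step 2: search space = 884491 -> 442245
  Step 3: search space = 442245 -> 221122
  Step 4: search space = 221122 -> 110561
  Step 5: search space = 110561 -> 55280
  Step 6: search space = 55280 -> 27640
  Step 7: search space = 27640 -> 13820
  Step 8: search space = 13820 -> 6910
  Step 9: search space = 6910 -> 3455
  Step 10: search space = 3455 -> 1727
  Step 11: search space = 1727 -> 863
  Step 12: search space = 863 -> 431
  Step 13: search space = 431 -> 215
  Step 14: search space = 215 -> 107
  Step 15: search space = 107 -> 53
  Step 16: search space = 53 -> 26
  Step 17: search space = 26 -> 13
  Step 18: search space = 13 -> 6
  Step 19: search space = 6 -> 3
  Step 20: search space = 3 -> 1
  Step 21: search space = 1 (final check)
Maximum comparisons = floor(log2(1768983)) + 1 = 20 + 1 = 21


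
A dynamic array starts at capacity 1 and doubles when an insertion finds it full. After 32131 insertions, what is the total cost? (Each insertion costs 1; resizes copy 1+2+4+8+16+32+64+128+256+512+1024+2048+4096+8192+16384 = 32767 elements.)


Insertion cost: 32131 (one per element)
Resizes occur just before inserting elements 2, 3, 5, 9, ...
Elements copied at each resize: 1 + 2 + 4 + 8 + 16 + 32 + 64 + 128 + 256 + 512 + 1024 + 2048 + 4096 + 8192 + 16384
Sum of copies = 32767 (geometric series: 2^k - 1)
Total = 32131 + 32767 = 64898


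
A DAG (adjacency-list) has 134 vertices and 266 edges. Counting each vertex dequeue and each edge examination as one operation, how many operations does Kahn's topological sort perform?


V = 134 (vertex processing)
E = 266 (edge processing)
V + E = 134 + 266 = 400


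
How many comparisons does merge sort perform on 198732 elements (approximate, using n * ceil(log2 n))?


Recursion depth: ceil(log2(198732)) = 18
Each recursion level merges n = 198732 elements
Total = 198732 * 18 = 3577176


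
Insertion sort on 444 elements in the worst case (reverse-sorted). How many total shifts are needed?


In the worst case (reverse-sorted), each element shifts past all previous:
  Element 1: 1 shifts
  Element 2: 2 shifts
  Element 3: 3 shifts
  Element 4: 4 shifts
  Element 5: 5 shifts
  ...
  Element 443: 443 shifts
Total = 1 + 2 + ... + 443
= 444*(444-1)/2 = 98346


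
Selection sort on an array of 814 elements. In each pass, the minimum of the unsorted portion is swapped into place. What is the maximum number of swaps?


Selection sort performs one swap per pass:
  Pass 1: find min in positions 0 to 813, swap with position 0
  Pass 2: find min in positions 1 to 813, swap with position 1
  Pass 3: find min in positions 2 to 813, swap with position 2
  Pass 4: find min in positions 3 to 813, swap with position 3
  Pass 5: find min in positions 4 to 813, swap with position 4
  ... (808 more passes)
Total passes (and swaps) = n - 1 = 814 - 1 = 813


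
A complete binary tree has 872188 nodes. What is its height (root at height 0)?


In a complete binary tree, level k holds nodes 2^k .. 2^(k+1)-1 (1-indexed).
Height = floor(log2(n)) = floor(log2(872188)) = 19
Check: 2^19 = 524288 <= 872188 < 1048576 = 2^20


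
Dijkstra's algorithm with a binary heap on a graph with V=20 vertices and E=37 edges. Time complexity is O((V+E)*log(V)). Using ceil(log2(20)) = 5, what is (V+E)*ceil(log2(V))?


Dijkstra with a binary heap: each vertex is extracted once, each edge may relax once.
Each heap operation costs O(log V).
V + E = 20 + 37 = 57
ceil(log2(20)) = 5 (since 2^4 = 16 < 20 <= 32 = 2^5)
Total heap work = (V+E) * ceil(log2(V)) = 57 * 5 = 285


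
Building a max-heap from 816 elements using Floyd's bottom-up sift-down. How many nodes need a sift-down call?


In a heap of 816 elements (0-indexed array):
  Last element index: 815
  Parent of last element: floor((815 - 1) / 2) = 407
  Internal nodes: indices 0 to 407
  Count = floor(816/2) = 408


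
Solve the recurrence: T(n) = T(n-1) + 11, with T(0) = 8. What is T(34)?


Unrolling the recurrence:
T(34) = T(33) + 11
       = T(32) + 11 + 11
       = T(31) + 11*3
       ...
       = T(0) + 11*34
       = 8 + 374 = 382


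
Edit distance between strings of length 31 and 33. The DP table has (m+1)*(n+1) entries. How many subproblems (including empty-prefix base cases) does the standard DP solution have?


The table includes base cases (empty prefixes).
Rows: (m+1) = 32
Columns: (n+1) = 34
Total = 32 * 34 = 1088


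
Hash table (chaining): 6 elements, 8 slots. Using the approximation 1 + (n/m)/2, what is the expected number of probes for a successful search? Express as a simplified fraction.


Computing expected probes:
alpha = 6/8
= 1 + alpha/2
= 1 + 6/(2*8)
= (2*8 + 6) / (2*8)
= 22/16 = 11/8


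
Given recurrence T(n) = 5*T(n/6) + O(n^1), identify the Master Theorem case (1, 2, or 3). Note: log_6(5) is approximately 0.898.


Master Theorem parameters: a=5, b=6, c=1
log_b(a) = 0.898
Compare b^c with a: 6^1 = 6 > 5, so c > log_b(a).
Comparing c=1 vs log_b(a)=0.898:
1 > 0.898 => Case 3
Result: T(n) = O(n^1)
Master Theorem case = 3


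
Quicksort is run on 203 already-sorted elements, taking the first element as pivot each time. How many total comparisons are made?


Sum of comparisons per partition:
202 + 201 + ... + 1 + 0
= 203 * (203 - 1) / 2
= 203 * 202 / 2
= 20503


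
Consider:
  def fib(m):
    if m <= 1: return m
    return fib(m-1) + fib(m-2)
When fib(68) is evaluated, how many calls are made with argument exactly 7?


Let N(m) = number of times fib(m) is called while evaluating fib(68).
N(68) = 1 (the initial call).
N(67) = 1 (only fib(68) calls it).
For 1 <= m <= 66: fib(m) is called by fib(m+1) and fib(m+2), so
  N(m) = N(m+1) + N(m+2).
fib(0) is called only by fib(2), so N(0) = N(2).
Walk down from m=68:
  N(68)=1, N(67)=1, N(66)=2, N(65)=3, N(64)=5, N(63)=8, N(62)=13, N(61)=21, N(60)=34, N(59)=55, N(58)=89, N(57)=144, N(56)=233, N(55)=377, N(54)=610, N(53)=987, N(52)=1597, N(51)=2584, N(50)=4181, N(49)=6765, N(48)=10946, N(47)=17711, N(46)=28657, N(45)=46368, N(44)=75025, N(43)=121393, N(42)=196418, N(41)=317811, N(40)=514229, N(39)=832040, N(38)=1346269, N(37)=2178309, N(36)=3524578, N(35)=5702887, N(34)=9227465, N(33)=14930352, N(32)=24157817, N(31)=39088169, N(30)=63245986, N(29)=102334155, N(28)=165580141, N(27)=267914296, N(26)=433494437, N(25)=701408733, N(24)=1134903170, N(23)=1836311903, N(22)=2971215073, N(21)=4807526976, N(20)=7778742049, N(19)=12586269025, N(18)=20365011074, N(17)=32951280099, N(16)=53316291173, N(15)=86267571272, N(14)=139583862445, N(13)=225851433717, N(12)=365435296162, N(11)=591286729879, N(10)=956722026041, N(9)=1548008755920, N(8)=2504730781961, N(7)=4052739537881
N(7) = 4052739537881


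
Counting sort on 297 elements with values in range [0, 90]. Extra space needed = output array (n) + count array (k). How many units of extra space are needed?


Output array size: 297 (to store sorted result)
Count array size: 91 (one slot per possible value, range 0 to 90)
Total extra space = 297 + 91 = 388


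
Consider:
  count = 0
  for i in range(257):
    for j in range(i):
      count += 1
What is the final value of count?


For each i, the inner loop runs i times:
  i=0: inner runs 0 times
  i=1: inner runs 1 time
  i=2: inner runs 2 times
  i=3: inner runs 3 times
  i=4: inner runs 4 times
  i=5: inner runs 5 times
  i=6: inner runs 6 times
  i=7: inner runs 7 times
  ...
Total = 0 + 1 + 2 + ... + 256 = 257*(257-1)/2 = 32896


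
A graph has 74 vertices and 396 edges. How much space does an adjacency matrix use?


Adjacency matrix: V x V grid of entries
Space = V^2 = 74^2 = 74 * 74 = 5476


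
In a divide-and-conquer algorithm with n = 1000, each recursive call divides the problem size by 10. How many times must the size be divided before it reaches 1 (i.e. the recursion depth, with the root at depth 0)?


Number of divisions = log_10(1000)
Sizes: 1000 -> 100 -> 10 -> 1 (3 divisions)
Recursion depth = 3


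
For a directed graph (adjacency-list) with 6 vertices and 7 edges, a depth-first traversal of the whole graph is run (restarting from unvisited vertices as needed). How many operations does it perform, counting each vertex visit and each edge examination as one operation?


A full DFS traversal visits each vertex once and examines each edge once.
V = 6
E = 7
Sum = 6 + 7 = 13


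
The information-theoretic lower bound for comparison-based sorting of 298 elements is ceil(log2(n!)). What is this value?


A binary decision tree of height h has at most 2^h leaves and needs at least n! of them, so h >= ceil(log2(n!)).
298! is far too large to multiply out, so use Stirling's series:
  ln(n!) ~ n ln n - n + (1/2) ln(2 pi n) + 1/(12n)  (error below 1/(360 n^3), negligible here)
  ln(298) = 5.6970935
  n ln n = 298 * 5.6970935 = 1697.7339
  (1/2) ln(2 pi * 298) = (1/2) ln(1872.3892) = 3.7675
  1/(12*298) = 0.0003
  ln(298!) ~ 1697.7339 - 298 + 3.7675 + 0.0003 = 1403.5017
Convert to base 2: log2(298!) = 1403.5017 / ln 2 = 1403.5017 / 0.69314718 = 2024.8249
ceil(2024.8249) = 2025


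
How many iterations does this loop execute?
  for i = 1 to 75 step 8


The loop variable i takes values starting at 1 and increments by 8 each iteration.
Sequence: i = 1, 9, 17, 25, 33, 41, 49, 57, 65, ...
The upper bound 75 is inclusive, so the count is floor((last - first) / step) + 1:
floor((75 - 1) / 8) + 1 = floor(74/8) + 1 = 9 + 1 = 10
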